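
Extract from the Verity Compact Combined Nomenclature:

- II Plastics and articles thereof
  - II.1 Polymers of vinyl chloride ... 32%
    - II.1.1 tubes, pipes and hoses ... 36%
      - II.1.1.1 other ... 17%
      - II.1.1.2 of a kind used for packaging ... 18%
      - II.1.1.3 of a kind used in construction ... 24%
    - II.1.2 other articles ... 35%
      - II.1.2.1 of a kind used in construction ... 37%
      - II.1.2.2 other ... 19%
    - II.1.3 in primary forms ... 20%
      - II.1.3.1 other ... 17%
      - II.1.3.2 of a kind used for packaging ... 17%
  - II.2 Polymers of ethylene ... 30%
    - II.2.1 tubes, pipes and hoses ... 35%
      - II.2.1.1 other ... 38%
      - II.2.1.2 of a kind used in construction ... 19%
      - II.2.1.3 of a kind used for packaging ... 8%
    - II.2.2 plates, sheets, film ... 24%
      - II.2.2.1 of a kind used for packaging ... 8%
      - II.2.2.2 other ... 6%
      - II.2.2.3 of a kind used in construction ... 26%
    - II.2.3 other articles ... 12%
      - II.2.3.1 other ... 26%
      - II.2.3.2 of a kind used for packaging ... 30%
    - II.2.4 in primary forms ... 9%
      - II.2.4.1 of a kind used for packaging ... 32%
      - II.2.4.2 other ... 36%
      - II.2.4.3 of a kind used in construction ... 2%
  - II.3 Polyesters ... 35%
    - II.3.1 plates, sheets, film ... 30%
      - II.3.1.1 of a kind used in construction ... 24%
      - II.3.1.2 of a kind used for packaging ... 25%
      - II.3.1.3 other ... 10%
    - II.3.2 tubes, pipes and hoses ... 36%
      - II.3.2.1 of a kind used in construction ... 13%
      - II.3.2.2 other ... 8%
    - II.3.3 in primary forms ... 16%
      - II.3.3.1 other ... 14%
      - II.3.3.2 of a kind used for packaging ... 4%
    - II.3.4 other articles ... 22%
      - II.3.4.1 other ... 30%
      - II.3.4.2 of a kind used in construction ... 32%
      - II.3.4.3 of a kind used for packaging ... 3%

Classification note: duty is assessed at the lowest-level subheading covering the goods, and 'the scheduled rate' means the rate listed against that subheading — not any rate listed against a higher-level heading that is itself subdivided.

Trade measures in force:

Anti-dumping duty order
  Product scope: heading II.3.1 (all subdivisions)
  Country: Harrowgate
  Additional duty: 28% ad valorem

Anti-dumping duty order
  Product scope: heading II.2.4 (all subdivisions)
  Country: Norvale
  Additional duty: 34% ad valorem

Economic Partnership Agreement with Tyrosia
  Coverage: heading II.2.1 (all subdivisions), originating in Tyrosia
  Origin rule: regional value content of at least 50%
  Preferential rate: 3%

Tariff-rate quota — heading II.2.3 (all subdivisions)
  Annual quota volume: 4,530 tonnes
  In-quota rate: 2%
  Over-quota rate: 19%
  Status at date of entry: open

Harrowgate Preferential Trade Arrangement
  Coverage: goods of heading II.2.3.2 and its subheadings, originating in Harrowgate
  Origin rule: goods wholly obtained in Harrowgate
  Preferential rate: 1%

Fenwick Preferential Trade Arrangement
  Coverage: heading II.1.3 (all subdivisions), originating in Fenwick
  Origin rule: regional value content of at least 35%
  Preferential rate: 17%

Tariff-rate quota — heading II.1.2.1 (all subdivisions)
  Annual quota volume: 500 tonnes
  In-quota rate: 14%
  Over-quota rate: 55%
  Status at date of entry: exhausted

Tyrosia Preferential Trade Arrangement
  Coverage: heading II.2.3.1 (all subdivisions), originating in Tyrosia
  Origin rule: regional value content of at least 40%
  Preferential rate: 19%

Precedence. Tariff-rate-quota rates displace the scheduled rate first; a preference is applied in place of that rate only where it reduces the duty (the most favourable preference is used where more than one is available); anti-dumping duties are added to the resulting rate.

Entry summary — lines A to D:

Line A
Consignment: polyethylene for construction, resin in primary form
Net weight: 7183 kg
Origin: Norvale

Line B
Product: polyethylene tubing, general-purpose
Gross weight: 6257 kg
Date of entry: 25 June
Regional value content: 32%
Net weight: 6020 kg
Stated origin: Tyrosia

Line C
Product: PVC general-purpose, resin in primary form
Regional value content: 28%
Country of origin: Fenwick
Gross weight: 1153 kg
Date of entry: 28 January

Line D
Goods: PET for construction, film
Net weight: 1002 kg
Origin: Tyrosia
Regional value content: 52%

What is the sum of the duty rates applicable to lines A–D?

Line A: polyethylene → II.2; resin in primary form → II.2.4; for construction → II.2.4.3. Scheduled 2%. anti-dumping (Norvale, II.2.4): +34%; total 2% + 34% = 36%. → 36%.
Line B: polyethylene → II.2; tubing → II.2.1; general-purpose → II.2.1.1. Scheduled 38%. Tyrosia agreement on II.2.1: RVC < 50%; Tyrosia agreement on II.2.3.1: II.2.1.1 not covered. → 38%.
Line C: PVC → II.1; resin in primary form → II.1.3; general-purpose → II.1.3.1. Scheduled 17%. Fenwick agreement on II.1.3: RVC < 35%. → 17%.
Line D: PET → II.3; film → II.3.1; for construction → II.3.1.1. Scheduled 24%. Tyrosia agreement on II.2.1: II.3.1.1 not covered; Tyrosia agreement on II.2.3.1: II.3.1.1 not covered. → 24%.
Sum: 36% + 38% + 17% + 24% = 115%.

115%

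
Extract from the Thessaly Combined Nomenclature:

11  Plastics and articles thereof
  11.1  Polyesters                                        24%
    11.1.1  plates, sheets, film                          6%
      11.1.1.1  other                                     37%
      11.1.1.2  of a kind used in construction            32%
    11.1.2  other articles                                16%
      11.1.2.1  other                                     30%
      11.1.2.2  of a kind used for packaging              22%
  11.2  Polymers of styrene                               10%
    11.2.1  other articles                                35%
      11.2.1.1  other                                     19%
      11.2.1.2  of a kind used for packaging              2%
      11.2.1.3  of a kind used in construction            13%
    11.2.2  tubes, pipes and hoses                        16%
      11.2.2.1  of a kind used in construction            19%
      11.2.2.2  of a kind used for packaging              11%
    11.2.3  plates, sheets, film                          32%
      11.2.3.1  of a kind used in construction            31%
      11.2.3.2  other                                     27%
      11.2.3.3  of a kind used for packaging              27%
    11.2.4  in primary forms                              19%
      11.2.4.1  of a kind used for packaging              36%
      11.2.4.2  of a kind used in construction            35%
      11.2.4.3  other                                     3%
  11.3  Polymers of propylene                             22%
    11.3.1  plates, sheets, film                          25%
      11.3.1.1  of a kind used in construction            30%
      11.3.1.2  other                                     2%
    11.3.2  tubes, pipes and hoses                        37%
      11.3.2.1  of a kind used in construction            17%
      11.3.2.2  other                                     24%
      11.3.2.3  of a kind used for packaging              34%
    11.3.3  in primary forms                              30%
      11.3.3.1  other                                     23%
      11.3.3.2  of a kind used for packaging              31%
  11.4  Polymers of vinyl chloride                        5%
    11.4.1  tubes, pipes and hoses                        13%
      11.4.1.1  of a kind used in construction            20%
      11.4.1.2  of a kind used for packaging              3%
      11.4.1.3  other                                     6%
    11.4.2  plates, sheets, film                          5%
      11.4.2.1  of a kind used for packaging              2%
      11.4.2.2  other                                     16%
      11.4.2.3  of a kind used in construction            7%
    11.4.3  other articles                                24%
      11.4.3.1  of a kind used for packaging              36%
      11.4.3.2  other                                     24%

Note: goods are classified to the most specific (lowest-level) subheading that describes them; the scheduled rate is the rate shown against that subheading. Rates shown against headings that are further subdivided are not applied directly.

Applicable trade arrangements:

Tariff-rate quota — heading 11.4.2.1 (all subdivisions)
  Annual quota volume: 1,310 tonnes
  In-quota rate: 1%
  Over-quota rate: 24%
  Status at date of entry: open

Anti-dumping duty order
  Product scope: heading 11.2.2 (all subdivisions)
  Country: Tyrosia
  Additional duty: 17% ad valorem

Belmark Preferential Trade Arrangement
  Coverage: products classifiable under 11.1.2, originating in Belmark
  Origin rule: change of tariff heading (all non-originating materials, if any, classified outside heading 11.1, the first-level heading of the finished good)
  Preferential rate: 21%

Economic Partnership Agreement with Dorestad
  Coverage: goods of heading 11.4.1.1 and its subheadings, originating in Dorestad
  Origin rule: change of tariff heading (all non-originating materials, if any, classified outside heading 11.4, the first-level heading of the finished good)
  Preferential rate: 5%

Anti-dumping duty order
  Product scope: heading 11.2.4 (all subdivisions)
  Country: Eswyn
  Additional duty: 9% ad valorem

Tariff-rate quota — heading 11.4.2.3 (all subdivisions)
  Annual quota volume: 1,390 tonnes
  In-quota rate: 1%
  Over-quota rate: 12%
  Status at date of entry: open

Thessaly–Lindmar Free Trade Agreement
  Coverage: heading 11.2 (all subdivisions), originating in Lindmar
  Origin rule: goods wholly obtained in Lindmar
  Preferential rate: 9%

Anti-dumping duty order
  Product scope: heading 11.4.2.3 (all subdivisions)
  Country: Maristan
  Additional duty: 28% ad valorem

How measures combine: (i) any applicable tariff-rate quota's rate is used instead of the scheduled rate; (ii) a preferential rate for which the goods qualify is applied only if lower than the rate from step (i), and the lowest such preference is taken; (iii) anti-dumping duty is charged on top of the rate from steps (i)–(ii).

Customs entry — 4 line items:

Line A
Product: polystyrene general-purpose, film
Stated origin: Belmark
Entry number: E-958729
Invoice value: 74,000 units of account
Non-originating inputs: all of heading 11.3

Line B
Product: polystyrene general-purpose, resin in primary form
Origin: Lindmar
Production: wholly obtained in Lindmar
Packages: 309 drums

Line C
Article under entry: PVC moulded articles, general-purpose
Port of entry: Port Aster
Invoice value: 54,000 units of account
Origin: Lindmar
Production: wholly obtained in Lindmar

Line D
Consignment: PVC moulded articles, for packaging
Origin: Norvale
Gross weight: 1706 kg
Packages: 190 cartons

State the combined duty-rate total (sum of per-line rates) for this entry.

90%

Line A: polystyrene → 11.2; film → 11.2.3; general-purpose → 11.2.3.2. Scheduled 27%. Belmark agreement on 11.1.2: 11.2.3.2 not covered. → 27%.
Line B: polystyrene → 11.2; resin in primary form → 11.2.4; general-purpose → 11.2.4.3. Scheduled 3%. Lindmar agreement on 11.2: wholly obtained → 9% available; preference 9% not lower than 3% → no reduction. → 3%.
Line C: PVC → 11.4; moulded articles → 11.4.3; general-purpose → 11.4.3.2. Scheduled 24%. Lindmar agreement on 11.2: 11.4.3.2 not covered. → 24%.
Line D: PVC → 11.4; moulded articles → 11.4.3; for packaging → 11.4.3.1. Scheduled 36%. No special measure applies. → 36%.
Sum: 27% + 3% + 24% + 36% = 90%.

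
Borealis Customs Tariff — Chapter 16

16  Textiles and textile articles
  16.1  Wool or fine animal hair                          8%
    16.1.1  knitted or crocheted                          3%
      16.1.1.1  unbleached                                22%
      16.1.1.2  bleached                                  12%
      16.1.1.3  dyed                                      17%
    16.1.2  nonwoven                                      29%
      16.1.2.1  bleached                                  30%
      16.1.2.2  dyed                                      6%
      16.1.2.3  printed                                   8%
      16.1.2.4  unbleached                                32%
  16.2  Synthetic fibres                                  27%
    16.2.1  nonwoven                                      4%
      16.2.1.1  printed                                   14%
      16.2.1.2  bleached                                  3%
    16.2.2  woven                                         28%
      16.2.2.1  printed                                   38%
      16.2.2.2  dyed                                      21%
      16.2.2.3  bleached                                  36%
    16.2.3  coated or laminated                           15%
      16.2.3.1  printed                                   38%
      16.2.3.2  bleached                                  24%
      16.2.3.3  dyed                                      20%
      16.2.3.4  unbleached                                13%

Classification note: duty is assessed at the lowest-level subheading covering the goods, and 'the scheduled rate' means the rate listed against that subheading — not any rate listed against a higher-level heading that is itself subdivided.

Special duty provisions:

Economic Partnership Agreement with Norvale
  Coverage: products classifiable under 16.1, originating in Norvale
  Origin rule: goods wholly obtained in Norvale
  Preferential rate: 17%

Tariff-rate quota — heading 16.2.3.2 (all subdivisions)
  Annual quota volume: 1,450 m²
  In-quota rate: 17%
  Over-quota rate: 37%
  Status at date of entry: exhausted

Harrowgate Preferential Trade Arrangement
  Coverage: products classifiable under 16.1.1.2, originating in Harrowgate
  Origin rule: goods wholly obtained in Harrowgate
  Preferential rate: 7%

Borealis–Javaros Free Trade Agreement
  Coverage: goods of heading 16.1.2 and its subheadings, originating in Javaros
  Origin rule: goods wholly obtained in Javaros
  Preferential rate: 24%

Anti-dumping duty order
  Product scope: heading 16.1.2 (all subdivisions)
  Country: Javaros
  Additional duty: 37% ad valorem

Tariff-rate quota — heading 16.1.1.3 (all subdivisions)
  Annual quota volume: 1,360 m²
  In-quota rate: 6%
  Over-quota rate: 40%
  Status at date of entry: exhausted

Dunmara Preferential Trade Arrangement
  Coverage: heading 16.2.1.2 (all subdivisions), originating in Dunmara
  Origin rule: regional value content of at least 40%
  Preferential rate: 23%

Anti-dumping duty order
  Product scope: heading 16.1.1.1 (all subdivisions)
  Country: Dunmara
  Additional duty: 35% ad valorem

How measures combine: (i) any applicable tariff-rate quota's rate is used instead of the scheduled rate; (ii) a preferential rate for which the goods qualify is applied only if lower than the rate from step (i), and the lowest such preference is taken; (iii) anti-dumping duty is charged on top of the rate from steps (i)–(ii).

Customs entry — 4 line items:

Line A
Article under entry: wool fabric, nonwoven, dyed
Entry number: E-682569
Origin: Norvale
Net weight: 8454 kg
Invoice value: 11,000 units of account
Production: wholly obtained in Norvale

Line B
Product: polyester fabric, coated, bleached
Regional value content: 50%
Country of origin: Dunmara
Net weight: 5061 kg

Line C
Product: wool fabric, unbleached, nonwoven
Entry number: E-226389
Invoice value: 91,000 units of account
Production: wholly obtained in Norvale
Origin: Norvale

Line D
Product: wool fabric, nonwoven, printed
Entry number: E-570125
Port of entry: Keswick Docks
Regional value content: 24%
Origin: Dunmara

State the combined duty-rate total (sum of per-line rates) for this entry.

Line A: wool → 16.1; nonwoven → 16.1.2; dyed → 16.1.2.2. Scheduled 6%. Norvale agreement on 16.1: wholly obtained → 17% available; preference 17% not lower than 6% → no reduction. → 6%.
Line B: polyester → 16.2; coated → 16.2.3; bleached → 16.2.3.2. Scheduled 24%. quota on 16.2.3.2 exhausted → over-quota 37%; Dunmara agreement on 16.2.1.2: 16.2.3.2 not covered. → 37%.
Line C: wool → 16.1; nonwoven → 16.1.2; unbleached → 16.1.2.4. Scheduled 32%. Norvale agreement on 16.1: wholly obtained → 17% available; preferential 17%. → 17%.
Line D: wool → 16.1; nonwoven → 16.1.2; printed → 16.1.2.3. Scheduled 8%. Dunmara agreement on 16.2.1.2: 16.1.2.3 not covered. → 8%.
Sum: 6% + 37% + 17% + 8% = 68%.

68%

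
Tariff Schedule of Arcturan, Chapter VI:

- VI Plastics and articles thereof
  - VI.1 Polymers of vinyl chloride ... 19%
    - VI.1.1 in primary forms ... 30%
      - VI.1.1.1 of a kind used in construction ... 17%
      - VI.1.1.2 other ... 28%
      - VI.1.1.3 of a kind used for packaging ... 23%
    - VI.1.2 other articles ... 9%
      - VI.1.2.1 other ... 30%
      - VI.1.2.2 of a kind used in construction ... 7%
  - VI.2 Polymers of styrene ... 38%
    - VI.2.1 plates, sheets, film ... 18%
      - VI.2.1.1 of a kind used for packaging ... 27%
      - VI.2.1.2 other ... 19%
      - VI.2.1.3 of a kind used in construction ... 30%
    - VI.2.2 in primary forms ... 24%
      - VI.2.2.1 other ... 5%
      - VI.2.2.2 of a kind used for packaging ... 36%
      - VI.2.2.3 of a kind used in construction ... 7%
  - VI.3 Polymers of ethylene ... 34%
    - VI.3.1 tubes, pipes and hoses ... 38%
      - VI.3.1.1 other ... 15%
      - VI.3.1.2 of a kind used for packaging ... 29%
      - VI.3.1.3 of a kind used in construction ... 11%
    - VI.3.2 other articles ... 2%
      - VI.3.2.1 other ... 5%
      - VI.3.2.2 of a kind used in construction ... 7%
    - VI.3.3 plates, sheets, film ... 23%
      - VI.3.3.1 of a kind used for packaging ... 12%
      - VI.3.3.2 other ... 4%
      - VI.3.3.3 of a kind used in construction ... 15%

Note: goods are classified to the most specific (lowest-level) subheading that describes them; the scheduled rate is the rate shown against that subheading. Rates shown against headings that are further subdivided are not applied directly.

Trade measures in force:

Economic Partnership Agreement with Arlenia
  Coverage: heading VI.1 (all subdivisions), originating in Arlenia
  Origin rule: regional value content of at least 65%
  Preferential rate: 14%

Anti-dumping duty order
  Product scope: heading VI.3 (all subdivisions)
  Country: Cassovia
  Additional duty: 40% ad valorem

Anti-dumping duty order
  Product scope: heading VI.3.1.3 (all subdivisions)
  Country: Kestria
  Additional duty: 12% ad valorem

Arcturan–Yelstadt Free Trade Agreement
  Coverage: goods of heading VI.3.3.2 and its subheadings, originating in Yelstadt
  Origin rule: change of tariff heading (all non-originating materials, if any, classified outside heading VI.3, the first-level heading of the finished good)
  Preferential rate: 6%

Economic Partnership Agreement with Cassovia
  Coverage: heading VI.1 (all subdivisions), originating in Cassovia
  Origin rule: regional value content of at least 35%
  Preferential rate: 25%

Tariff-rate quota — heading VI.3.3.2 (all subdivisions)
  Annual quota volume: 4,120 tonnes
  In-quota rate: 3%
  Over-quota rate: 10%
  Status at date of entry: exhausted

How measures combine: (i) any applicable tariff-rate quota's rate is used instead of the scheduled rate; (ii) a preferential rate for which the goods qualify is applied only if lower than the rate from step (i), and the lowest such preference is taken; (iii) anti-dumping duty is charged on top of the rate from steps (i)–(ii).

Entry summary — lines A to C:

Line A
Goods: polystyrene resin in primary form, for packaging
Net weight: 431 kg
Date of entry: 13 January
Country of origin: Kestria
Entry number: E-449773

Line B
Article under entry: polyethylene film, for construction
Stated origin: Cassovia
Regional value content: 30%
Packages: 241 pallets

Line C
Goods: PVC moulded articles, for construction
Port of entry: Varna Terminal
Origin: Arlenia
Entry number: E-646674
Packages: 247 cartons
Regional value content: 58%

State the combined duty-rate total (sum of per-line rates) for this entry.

Line A: polystyrene → VI.2; resin in primary form → VI.2.2; for packaging → VI.2.2.2. Scheduled 36%. No special measure applies. → 36%.
Line B: polyethylene → VI.3; film → VI.3.3; for construction → VI.3.3.3. Scheduled 15%. Cassovia agreement on VI.1: VI.3.3.3 not covered; anti-dumping (Cassovia, VI.3): +40%; total 15% + 40% = 55%. → 55%.
Line C: PVC → VI.1; moulded articles → VI.1.2; for construction → VI.1.2.2. Scheduled 7%. Arlenia agreement on VI.1: RVC < 65%. → 7%.
Sum: 36% + 55% + 7% = 98%.

98%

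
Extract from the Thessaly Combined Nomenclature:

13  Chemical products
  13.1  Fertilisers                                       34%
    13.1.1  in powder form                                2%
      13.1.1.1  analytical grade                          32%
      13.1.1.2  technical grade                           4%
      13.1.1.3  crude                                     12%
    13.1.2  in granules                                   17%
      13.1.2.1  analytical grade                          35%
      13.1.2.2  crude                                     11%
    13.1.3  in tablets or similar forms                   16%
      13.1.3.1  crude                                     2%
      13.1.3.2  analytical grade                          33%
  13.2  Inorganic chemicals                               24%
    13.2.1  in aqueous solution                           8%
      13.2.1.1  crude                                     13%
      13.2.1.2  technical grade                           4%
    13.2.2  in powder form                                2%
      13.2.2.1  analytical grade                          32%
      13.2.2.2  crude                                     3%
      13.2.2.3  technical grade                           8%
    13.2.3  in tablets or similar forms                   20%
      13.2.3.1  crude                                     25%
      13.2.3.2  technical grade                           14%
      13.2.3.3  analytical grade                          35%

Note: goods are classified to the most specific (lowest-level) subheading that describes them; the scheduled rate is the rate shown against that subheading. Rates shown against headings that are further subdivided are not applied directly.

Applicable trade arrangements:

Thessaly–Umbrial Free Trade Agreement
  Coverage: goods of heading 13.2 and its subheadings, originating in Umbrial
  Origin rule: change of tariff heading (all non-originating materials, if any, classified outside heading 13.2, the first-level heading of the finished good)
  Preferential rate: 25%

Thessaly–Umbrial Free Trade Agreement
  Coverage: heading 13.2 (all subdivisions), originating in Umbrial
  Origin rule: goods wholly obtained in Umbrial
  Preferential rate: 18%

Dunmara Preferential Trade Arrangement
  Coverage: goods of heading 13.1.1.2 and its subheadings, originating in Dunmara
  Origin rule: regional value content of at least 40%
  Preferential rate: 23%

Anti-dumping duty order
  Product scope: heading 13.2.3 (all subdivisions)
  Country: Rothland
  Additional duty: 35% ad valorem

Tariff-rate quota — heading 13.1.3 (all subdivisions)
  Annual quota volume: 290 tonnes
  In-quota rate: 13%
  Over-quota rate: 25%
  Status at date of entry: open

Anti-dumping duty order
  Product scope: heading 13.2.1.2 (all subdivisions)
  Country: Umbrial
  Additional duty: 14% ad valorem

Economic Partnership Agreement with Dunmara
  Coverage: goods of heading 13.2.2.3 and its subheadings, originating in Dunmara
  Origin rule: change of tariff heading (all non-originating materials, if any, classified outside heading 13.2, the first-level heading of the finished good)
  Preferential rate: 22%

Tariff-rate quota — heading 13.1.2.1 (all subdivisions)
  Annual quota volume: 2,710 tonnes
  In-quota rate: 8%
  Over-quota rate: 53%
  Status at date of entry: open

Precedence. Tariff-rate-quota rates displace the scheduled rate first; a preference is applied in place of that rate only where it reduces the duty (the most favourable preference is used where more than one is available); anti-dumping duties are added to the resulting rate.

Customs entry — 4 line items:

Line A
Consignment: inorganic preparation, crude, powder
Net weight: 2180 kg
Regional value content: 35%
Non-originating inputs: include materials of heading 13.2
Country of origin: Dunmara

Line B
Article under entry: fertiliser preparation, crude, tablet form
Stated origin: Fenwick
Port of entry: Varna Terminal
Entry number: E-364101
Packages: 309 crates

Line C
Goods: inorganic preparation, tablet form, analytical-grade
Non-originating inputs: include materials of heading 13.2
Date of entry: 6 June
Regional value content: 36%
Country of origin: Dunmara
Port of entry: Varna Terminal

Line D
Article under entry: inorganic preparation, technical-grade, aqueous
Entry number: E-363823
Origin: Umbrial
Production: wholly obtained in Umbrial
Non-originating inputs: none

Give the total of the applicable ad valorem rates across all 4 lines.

69%

Line A: inorganic → 13.2; powder → 13.2.2; crude → 13.2.2.2. Scheduled 3%. Dunmara agreement on 13.1.1.2: 13.2.2.2 not covered; Dunmara agreement on 13.2.2.3: 13.2.2.2 not covered. → 3%.
Line B: fertiliser → 13.1; tablet form → 13.1.3; crude → 13.1.3.1. Scheduled 2%. quota on 13.1.3 open → in-quota 13%. → 13%.
Line C: inorganic → 13.2; tablet form → 13.2.3; analytical-grade → 13.2.3.3. Scheduled 35%. Dunmara agreement on 13.1.1.2: 13.2.3.3 not covered; Dunmara agreement on 13.2.2.3: 13.2.3.3 not covered. → 35%.
Line D: inorganic → 13.2; aqueous → 13.2.1; technical-grade → 13.2.1.2. Scheduled 4%. Umbrial agreement on 13.2: CTH met → 25% available; Umbrial agreement on 13.2: wholly obtained → 18% available; preference 18% not lower than 4% → no reduction; anti-dumping (Umbrial, 13.2.1.2): +14%; total 4% + 14% = 18%. → 18%.
Sum: 3% + 13% + 35% + 18% = 69%.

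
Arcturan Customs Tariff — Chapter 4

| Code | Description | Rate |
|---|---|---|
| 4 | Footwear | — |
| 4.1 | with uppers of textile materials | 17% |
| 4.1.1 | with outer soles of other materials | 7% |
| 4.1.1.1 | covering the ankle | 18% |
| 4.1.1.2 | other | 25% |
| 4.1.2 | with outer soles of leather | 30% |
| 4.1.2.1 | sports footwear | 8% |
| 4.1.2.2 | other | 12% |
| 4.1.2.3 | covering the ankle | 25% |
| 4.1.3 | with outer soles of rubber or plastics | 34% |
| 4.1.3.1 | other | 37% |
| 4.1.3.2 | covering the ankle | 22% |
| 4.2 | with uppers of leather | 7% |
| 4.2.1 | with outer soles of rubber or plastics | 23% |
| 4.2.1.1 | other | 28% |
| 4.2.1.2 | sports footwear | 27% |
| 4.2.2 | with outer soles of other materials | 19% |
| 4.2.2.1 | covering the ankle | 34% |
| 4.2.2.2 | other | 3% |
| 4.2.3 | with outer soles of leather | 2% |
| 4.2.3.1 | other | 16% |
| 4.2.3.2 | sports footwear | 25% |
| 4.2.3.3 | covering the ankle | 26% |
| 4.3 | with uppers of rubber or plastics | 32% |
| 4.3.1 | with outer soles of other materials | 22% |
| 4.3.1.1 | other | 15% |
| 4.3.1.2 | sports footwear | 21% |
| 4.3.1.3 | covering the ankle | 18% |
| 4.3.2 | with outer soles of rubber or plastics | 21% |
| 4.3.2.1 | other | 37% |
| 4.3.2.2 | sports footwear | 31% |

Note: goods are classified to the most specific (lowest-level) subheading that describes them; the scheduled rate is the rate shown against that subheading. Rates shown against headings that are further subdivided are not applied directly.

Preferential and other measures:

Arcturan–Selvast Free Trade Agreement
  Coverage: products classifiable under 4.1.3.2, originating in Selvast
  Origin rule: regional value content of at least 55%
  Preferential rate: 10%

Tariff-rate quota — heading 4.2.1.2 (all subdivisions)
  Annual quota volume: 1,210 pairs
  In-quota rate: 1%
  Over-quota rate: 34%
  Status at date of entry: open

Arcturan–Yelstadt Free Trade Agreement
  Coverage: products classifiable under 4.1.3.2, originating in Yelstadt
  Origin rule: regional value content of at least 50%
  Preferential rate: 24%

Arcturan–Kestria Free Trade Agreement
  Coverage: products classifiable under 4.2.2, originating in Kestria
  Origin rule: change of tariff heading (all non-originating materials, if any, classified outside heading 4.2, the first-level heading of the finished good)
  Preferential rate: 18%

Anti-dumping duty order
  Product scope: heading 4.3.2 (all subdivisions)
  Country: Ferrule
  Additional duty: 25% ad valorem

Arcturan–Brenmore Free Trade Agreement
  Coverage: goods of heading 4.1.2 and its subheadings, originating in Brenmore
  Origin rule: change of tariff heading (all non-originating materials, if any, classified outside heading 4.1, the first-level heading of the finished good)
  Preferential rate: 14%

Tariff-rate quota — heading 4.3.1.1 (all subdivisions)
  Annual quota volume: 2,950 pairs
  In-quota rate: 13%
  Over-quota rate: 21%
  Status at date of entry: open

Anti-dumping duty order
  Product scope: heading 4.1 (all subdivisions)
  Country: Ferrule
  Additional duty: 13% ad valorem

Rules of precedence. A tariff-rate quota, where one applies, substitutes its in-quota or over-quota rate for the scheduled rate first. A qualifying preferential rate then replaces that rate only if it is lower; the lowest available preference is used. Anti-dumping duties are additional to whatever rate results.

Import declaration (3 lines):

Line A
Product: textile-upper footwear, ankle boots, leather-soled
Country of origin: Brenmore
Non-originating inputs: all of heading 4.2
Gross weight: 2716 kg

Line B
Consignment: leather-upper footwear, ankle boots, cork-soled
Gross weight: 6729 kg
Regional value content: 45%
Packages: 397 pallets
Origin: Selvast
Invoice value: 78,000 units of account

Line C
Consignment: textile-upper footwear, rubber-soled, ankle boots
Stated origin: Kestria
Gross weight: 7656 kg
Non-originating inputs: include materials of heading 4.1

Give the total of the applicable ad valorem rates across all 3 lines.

70%

Line A: textile-upper → 4.1; leather-soled → 4.1.2; ankle boots → 4.1.2.3. Scheduled 25%. Brenmore agreement on 4.1.2: CTH met → 14% available; preferential 14%. → 14%.
Line B: leather-upper → 4.2; cork-soled → 4.2.2; ankle boots → 4.2.2.1. Scheduled 34%. Selvast agreement on 4.1.3.2: 4.2.2.1 not covered. → 34%.
Line C: textile-upper → 4.1; rubber-soled → 4.1.3; ankle boots → 4.1.3.2. Scheduled 22%. Kestria agreement on 4.2.2: 4.1.3.2 not covered. → 22%.
Sum: 14% + 34% + 22% = 70%.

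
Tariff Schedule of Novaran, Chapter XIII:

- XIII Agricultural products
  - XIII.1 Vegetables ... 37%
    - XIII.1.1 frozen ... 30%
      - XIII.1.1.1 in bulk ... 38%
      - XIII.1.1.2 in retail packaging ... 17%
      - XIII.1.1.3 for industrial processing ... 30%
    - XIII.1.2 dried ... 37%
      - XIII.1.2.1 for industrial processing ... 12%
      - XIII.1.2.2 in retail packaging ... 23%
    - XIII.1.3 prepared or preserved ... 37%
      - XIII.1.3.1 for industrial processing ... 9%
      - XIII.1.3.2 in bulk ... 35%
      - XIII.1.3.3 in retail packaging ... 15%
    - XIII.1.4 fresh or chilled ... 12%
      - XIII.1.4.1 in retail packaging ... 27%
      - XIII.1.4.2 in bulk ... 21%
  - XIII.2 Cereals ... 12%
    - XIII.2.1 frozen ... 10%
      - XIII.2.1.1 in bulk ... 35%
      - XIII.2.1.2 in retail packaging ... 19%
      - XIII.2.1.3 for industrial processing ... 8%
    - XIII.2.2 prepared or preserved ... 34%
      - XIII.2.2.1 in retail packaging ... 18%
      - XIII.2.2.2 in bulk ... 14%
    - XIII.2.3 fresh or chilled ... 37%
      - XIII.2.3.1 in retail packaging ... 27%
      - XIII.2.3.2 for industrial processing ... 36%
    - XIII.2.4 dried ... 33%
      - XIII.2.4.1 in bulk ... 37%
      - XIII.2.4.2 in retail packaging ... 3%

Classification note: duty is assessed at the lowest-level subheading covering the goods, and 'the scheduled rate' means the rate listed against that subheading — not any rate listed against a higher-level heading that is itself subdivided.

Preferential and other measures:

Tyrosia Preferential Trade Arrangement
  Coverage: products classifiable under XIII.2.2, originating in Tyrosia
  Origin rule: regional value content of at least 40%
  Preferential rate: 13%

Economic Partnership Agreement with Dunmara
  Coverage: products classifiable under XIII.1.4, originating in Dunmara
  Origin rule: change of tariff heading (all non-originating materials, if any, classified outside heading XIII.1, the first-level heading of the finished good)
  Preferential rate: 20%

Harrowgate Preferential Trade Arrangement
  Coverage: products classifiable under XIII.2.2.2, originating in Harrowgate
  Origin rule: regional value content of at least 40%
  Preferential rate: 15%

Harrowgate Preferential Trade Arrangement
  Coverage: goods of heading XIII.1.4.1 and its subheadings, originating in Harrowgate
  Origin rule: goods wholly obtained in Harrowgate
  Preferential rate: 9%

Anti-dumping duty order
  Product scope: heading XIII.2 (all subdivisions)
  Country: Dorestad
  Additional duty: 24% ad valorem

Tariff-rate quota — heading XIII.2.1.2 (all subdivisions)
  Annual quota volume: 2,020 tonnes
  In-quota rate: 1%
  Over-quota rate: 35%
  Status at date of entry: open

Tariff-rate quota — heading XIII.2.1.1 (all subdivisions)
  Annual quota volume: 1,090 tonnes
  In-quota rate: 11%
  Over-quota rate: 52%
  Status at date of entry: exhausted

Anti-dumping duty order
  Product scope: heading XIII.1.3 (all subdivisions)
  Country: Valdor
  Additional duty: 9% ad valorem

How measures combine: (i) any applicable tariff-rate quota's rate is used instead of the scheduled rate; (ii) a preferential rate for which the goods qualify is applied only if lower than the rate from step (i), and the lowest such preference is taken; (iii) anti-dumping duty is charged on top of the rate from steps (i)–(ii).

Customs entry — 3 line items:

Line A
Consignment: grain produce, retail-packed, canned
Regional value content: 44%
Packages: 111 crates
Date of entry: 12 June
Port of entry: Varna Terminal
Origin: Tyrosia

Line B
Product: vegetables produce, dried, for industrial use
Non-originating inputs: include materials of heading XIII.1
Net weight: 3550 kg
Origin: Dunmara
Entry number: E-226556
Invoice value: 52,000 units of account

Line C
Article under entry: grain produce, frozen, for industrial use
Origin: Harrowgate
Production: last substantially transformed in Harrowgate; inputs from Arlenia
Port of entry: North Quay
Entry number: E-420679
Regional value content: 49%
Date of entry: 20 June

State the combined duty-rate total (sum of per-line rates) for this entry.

33%

Line A: grain → XIII.2; canned → XIII.2.2; retail-packed → XIII.2.2.1. Scheduled 18%. Tyrosia agreement on XIII.2.2: RVC ≥ 40% → 13% available; preferential 13%. → 13%.
Line B: vegetables → XIII.1; dried → XIII.1.2; for industrial use → XIII.1.2.1. Scheduled 12%. Dunmara agreement on XIII.1.4: XIII.1.2.1 not covered. → 12%.
Line C: grain → XIII.2; frozen → XIII.2.1; for industrial use → XIII.2.1.3. Scheduled 8%. Harrowgate agreement on XIII.2.2.2: XIII.2.1.3 not covered; Harrowgate agreement on XIII.1.4.1: XIII.2.1.3 not covered. → 8%.
Sum: 13% + 12% + 8% = 33%.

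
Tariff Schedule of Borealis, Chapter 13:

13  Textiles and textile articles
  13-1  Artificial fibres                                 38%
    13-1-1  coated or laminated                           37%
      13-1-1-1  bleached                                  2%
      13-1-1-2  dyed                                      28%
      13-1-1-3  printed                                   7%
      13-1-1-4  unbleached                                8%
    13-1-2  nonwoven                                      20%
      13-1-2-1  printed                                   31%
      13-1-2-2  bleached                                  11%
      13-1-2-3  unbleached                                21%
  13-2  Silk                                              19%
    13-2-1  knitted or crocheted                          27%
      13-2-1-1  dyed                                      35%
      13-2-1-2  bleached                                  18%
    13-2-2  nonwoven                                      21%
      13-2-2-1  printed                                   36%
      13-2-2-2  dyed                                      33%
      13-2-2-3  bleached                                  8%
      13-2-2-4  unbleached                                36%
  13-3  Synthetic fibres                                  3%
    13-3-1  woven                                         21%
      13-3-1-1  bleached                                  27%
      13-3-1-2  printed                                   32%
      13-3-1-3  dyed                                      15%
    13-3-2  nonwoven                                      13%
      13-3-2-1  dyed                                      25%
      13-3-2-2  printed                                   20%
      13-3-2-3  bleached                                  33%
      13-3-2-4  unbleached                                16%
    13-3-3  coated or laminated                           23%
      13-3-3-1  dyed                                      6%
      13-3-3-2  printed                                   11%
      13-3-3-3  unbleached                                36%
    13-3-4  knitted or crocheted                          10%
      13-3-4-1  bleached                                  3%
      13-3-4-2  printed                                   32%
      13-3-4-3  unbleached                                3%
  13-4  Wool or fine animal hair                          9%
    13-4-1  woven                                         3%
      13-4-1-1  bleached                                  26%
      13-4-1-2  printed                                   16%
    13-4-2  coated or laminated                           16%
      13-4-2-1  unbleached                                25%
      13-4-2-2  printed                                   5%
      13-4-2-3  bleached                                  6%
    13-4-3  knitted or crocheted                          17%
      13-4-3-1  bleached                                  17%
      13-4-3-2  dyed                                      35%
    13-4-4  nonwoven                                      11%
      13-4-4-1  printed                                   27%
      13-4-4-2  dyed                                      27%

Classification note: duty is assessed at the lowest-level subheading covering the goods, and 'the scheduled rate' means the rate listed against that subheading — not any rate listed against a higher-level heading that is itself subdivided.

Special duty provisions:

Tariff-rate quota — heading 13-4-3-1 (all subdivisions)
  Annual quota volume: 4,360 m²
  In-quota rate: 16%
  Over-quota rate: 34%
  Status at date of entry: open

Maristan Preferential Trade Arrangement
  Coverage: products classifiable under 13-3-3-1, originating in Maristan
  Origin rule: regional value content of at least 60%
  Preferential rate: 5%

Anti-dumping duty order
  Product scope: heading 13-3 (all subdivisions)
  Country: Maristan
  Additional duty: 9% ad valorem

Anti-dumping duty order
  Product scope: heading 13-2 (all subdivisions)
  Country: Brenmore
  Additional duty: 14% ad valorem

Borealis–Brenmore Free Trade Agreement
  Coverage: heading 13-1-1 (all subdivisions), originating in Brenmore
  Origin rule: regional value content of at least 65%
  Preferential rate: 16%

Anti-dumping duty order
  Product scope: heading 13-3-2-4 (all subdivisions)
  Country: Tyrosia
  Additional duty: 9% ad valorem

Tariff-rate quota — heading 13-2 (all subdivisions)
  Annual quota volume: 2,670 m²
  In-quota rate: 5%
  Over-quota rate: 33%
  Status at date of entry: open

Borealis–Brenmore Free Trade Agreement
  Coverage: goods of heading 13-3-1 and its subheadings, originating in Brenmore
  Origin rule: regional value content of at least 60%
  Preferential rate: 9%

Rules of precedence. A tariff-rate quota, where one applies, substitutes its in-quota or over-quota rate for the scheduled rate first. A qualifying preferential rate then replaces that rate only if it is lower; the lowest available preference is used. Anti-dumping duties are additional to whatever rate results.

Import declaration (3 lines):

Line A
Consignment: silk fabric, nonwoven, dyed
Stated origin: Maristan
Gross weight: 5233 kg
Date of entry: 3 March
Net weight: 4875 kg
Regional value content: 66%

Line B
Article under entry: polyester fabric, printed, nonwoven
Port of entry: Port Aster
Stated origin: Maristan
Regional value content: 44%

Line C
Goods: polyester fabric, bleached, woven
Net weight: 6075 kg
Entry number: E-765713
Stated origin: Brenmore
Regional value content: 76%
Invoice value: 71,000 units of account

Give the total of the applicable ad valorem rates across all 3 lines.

Line A: silk → 13-2; nonwoven → 13-2-2; dyed → 13-2-2-2. Scheduled 33%. quota on 13-2 open → in-quota 5%; Maristan agreement on 13-3-3-1: 13-2-2-2 not covered. → 5%.
Line B: polyester → 13-3; nonwoven → 13-3-2; printed → 13-3-2-2. Scheduled 20%. Maristan agreement on 13-3-3-1: 13-3-2-2 not covered; anti-dumping (Maristan, 13-3): +9%; total 20% + 9% = 29%. → 29%.
Line C: polyester → 13-3; woven → 13-3-1; bleached → 13-3-1-1. Scheduled 27%. Brenmore agreement on 13-1-1: 13-3-1-1 not covered; Brenmore agreement on 13-3-1: RVC ≥ 60% → 9% available; preferential 9%. → 9%.
Sum: 5% + 29% + 9% = 43%.

43%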